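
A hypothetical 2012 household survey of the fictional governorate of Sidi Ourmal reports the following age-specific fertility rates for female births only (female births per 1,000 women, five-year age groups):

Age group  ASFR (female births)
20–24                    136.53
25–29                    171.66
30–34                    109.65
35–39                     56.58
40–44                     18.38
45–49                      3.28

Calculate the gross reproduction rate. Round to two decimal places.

Sum of female ASFRs = 136.53 + 171.66 + 109.65 + 56.58 + 18.38 + 3.28 = 496.08
GRR = 5 × 496.08 / 1000 = 2.4804

2.48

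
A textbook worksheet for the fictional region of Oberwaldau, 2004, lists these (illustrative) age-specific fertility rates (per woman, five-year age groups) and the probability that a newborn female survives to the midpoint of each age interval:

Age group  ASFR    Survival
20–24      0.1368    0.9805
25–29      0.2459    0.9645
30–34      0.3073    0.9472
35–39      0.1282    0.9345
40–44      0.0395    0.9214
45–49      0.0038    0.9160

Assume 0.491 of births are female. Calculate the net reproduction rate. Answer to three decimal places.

Proportion female at birth = 0.491.
Each age group contributes 5 × ASFR × survival:
  20–24: 5 × 0.1368 × 0.9805 = 0.67066
  25–29: 5 × 0.2459 × 0.9645 = 1.18585
  30–34: 5 × 0.3073 × 0.9472 = 1.45537
  35–39: 5 × 0.1282 × 0.9345 = 0.59901
  40–44: 5 × 0.0395 × 0.9214 = 0.18198
  45–49: 5 × 0.0038 × 0.9160 = 0.01740
Sum = 4.11027
NRR = 0.491 × 4.11027 = 2.01814

2.018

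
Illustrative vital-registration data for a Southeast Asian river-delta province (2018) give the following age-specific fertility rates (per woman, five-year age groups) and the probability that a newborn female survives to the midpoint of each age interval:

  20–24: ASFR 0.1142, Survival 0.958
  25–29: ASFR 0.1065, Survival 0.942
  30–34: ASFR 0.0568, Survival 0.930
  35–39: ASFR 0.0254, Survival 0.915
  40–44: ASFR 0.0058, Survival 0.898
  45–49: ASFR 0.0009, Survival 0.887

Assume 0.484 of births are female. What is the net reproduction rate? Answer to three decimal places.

Proportion female at birth = 0.484.
Each age group contributes 5 × ASFR × survival:
  20–24: 5 × 0.1142 × 0.958 = 0.54702
  25–29: 5 × 0.1065 × 0.942 = 0.50162
  30–34: 5 × 0.0568 × 0.930 = 0.26412
  35–39: 5 × 0.0254 × 0.915 = 0.11621
  40–44: 5 × 0.0058 × 0.898 = 0.02604
  45–49: 5 × 0.0009 × 0.887 = 0.00399
Sum = 1.45900
NRR = 0.484 × 1.45900 = 0.70616

0.706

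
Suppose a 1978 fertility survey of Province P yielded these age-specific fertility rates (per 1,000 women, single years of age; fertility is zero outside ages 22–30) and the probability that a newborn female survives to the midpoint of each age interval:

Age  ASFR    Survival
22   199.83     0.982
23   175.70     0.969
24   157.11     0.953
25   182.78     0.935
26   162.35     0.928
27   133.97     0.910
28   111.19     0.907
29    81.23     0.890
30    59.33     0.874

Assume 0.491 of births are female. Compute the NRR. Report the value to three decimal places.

Proportion female at birth = 0.491.
Survival-weighted fertility by age (1·fₓ·Sₓ):
  22: 1 × 199.83/1000 × 0.982 = 0.19623
  23: 1 × 175.70/1000 × 0.969 = 0.17025
  24: 1 × 157.11/1000 × 0.953 = 0.14973
  25: 1 × 182.78/1000 × 0.935 = 0.17090
  26: 1 × 162.35/1000 × 0.928 = 0.15066
  27: 1 × 133.97/1000 × 0.910 = 0.12191
  28: 1 × 111.19/1000 × 0.907 = 0.10085
  29: 1 × 81.23/1000 × 0.890 = 0.07229
  30: 1 × 59.33/1000 × 0.874 = 0.05185
Sum = 1.18467
NRR = 0.491 × 1.18467 = 0.58167

0.582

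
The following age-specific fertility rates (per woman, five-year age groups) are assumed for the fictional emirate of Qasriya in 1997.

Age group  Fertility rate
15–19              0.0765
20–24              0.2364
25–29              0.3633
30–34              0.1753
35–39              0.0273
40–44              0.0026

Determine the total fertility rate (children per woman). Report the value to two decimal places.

Sum of ASFRs = 0.0765 + 0.2364 + 0.3633 + 0.1753 + 0.0273 + 0.0026 = 0.8814
TFR = 5 × 0.8814 = 4.407

4.41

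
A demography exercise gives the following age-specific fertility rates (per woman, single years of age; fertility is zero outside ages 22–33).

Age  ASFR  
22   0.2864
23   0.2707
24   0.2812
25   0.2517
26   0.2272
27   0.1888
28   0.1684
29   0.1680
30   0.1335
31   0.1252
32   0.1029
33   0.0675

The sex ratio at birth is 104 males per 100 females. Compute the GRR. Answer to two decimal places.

Proportion female at birth = 100 / (100 + 104) = 0.49020.
Sum of ASFRs = 0.2864 + 0.2707 + 0.2812 + 0.2517 + 0.2272 + 0.1888 + 0.1684 + 0.1680 + 0.1335 + 0.1252 + 0.1029 + 0.0675 = 2.2715
TFR = 2.2715
GRR = 0.49020 × 2.2715 = 1.11349

1.11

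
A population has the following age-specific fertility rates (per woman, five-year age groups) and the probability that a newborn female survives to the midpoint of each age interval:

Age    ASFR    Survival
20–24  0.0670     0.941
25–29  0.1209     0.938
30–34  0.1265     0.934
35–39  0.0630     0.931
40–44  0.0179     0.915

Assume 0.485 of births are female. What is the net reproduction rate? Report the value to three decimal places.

0.896

Proportion female at birth = 0.485.
Per-age-group product (5 × ASFR × survival probability):
  20–24: 5 × 0.0670 × 0.941 = 0.31524
  25–29: 5 × 0.1209 × 0.938 = 0.56702
  30–34: 5 × 0.1265 × 0.934 = 0.59076
  35–39: 5 × 0.0630 × 0.931 = 0.29327
  40–44: 5 × 0.0179 × 0.915 = 0.08189
Sum = 1.84818
NRR = 0.485 × 1.84818 = 0.89637
NRR < 1, so the cohort does not fully replace itself.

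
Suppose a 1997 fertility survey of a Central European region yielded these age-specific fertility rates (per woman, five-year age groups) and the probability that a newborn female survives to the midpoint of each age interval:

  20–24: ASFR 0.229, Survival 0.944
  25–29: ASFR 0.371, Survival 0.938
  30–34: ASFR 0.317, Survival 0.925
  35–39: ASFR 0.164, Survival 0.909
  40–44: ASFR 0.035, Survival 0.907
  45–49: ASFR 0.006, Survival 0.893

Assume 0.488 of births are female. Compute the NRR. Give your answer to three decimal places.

Proportion female at birth = 0.488.
Weighting each age-specific rate by interval width and survival:
  20–24: 5 × 0.229 × 0.944 = 1.08088
  25–29: 5 × 0.371 × 0.938 = 1.73999
  30–34: 5 × 0.317 × 0.925 = 1.46613
  35–39: 5 × 0.164 × 0.909 = 0.74538
  40–44: 5 × 0.035 × 0.907 = 0.15873
  45–49: 5 × 0.006 × 0.893 = 0.02679
Sum = 5.21790
NRR = 0.488 × 5.21790 = 2.54634

2.546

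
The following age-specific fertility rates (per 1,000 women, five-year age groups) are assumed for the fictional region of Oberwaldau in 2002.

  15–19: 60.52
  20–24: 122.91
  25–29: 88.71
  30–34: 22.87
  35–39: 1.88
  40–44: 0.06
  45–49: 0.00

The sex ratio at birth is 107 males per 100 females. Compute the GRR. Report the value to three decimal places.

0.717

Proportion female at birth = 100 / (100 + 107) = 0.48309.
Sum of ASFRs = 60.52 + 122.91 + 88.71 + 22.87 + 1.88 + 0.06 + 0.00 = 296.95
TFR = 5 × 296.95 / 1000 = 1.48475
GRR = 0.48309 × 1.48475 = 0.71727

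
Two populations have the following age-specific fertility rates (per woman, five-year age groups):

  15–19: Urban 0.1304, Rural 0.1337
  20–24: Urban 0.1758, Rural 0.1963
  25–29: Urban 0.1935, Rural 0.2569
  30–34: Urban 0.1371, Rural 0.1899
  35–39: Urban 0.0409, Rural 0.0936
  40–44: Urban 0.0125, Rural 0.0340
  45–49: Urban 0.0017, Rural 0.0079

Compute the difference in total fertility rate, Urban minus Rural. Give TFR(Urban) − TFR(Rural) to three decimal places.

-1.102

Urban:
  Sum of ASFRs = 0.1304 + 0.1758 + 0.1935 + 0.1371 + 0.0409 + 0.0125 + 0.0017 = 0.6919
  TFR = 5 × 0.6919 = 3.4595
Rural:
  Sum of ASFRs = 0.1337 + 0.1963 + 0.2569 + 0.1899 + 0.0936 + 0.0340 + 0.0079 = 0.9123
  TFR = 5 × 0.9123 = 4.5615
Difference = 3.4595 − 4.5615 = -1.102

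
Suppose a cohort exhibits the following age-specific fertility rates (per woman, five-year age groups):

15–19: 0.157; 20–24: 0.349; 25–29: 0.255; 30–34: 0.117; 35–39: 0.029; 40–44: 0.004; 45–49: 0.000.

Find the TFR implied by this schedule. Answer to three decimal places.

4.555

Sum of ASFRs = 0.157 + 0.349 + 0.255 + 0.117 + 0.029 + 0.004 + 0.000 = 0.911
TFR = 5 × 0.911 = 4.555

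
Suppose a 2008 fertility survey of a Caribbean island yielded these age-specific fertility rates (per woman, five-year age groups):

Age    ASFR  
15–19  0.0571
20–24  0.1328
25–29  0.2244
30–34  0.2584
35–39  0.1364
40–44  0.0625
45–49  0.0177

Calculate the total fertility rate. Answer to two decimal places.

4.45

Sum of ASFRs = 0.0571 + 0.1328 + 0.2244 + 0.2584 + 0.1364 + 0.0625 + 0.0177 = 0.8893
TFR = 5 × 0.8893 = 4.4465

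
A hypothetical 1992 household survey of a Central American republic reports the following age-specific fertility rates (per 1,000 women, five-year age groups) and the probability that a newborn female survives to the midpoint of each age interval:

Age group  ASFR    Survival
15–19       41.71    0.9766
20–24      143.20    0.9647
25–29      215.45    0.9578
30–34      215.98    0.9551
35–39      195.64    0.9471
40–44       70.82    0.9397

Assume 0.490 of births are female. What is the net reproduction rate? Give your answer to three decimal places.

Proportion female at birth = 0.490.
Survival-weighted fertility by age (5·fₓ·Sₓ):
  15–19: 5 × 41.71/1000 × 0.9766 = 0.20367
  20–24: 5 × 143.20/1000 × 0.9647 = 0.69073
  25–29: 5 × 215.45/1000 × 0.9578 = 1.03179
  30–34: 5 × 215.98/1000 × 0.9551 = 1.03141
  35–39: 5 × 195.64/1000 × 0.9471 = 0.92645
  40–44: 5 × 70.82/1000 × 0.9397 = 0.33275
Sum = 4.21680
NRR = 0.490 × 4.21680 = 2.06623

2.066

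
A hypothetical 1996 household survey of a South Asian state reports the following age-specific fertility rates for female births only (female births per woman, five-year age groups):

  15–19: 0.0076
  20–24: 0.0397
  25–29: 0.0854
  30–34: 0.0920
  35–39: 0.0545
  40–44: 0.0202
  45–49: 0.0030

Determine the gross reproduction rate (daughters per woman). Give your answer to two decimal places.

Sum of female ASFRs = 0.0076 + 0.0397 + 0.0854 + 0.0920 + 0.0545 + 0.0202 + 0.0030 = 0.3024
GRR = 5 × 0.3024 = 1.512

1.51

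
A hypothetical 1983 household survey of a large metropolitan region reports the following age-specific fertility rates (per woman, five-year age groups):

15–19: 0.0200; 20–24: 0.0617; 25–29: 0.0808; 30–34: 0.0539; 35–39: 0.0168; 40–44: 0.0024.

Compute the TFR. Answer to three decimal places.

1.178

Sum of ASFRs = 0.0200 + 0.0617 + 0.0808 + 0.0539 + 0.0168 + 0.0024 = 0.2356
TFR = 5 × 0.2356 = 1.178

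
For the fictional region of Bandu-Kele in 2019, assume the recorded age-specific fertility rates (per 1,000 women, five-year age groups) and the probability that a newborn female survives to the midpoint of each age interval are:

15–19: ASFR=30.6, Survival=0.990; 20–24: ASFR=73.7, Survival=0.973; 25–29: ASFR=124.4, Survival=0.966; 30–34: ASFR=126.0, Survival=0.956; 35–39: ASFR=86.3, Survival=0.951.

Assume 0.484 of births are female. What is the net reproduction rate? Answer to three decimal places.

1.028

Proportion female at birth = 0.484.
Per-age-group product (5 × ASFR × survival probability):
  15–19: 5 × 30.6/1000 × 0.990 = 0.15147
  20–24: 5 × 73.7/1000 × 0.973 = 0.35855
  25–29: 5 × 124.4/1000 × 0.966 = 0.60085
  30–34: 5 × 126.0/1000 × 0.956 = 0.60228
  35–39: 5 × 86.3/1000 × 0.951 = 0.41036
Sum = 2.12351
NRR = 0.484 × 2.12351 = 1.02778
NRR > 1, so each generation more than replaces itself.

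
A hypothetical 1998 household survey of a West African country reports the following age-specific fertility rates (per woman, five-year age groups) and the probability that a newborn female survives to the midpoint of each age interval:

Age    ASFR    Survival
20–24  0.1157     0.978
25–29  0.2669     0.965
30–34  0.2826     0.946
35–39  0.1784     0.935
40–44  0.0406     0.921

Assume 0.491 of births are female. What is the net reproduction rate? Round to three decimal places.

2.068

Proportion female at birth = 0.491.
Per-age-group product (5 × ASFR × survival probability):
  20–24: 5 × 0.1157 × 0.978 = 0.56577
  25–29: 5 × 0.2669 × 0.965 = 1.28779
  30–34: 5 × 0.2826 × 0.946 = 1.33670
  35–39: 5 × 0.1784 × 0.935 = 0.83402
  40–44: 5 × 0.0406 × 0.921 = 0.18696
Sum = 4.21124
NRR = 0.491 × 4.21124 = 2.06772
An NRR exceeding 1 indicates intrinsic growth under these rates.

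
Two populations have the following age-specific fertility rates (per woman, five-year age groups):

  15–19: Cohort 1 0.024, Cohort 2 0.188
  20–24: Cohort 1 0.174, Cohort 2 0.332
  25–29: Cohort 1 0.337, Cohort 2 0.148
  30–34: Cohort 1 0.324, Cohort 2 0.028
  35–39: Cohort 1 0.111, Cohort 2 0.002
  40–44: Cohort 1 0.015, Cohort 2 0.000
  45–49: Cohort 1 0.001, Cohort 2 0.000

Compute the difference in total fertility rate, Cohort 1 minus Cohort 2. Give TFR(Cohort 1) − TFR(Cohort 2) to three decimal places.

Cohort 1:
  Sum of ASFRs = 0.024 + 0.174 + 0.337 + 0.324 + 0.111 + 0.015 + 0.001 = 0.986
  TFR = 5 × 0.986 = 4.93
Cohort 2:
  Sum of ASFRs = 0.188 + 0.332 + 0.148 + 0.028 + 0.002 + 0.000 + 0.000 = 0.698
  TFR = 5 × 0.698 = 3.49
Difference = 4.93 − 3.49 = 1.44

1.440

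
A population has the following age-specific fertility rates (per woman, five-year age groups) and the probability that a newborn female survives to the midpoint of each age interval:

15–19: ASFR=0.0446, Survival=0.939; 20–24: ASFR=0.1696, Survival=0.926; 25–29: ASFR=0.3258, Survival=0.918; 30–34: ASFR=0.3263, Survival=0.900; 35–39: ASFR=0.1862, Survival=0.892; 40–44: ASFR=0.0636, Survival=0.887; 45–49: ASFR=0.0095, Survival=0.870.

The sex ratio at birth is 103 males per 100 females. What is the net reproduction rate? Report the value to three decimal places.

Proportion female at birth = 100 / (100 + 103) = 0.49261.
Survival-weighted fertility by age (5·fₓ·Sₓ):
  15–19: 5 × 0.0446 × 0.939 = 0.20940
  20–24: 5 × 0.1696 × 0.926 = 0.78525
  25–29: 5 × 0.3258 × 0.918 = 1.49542
  30–34: 5 × 0.3263 × 0.900 = 1.46835
  35–39: 5 × 0.1862 × 0.892 = 0.83045
  40–44: 5 × 0.0636 × 0.887 = 0.28207
  45–49: 5 × 0.0095 × 0.870 = 0.04133
Sum = 5.11227
NRR = 0.49261 × 5.11227 = 2.51836
NRR > 1, so each generation more than replaces itself.

2.518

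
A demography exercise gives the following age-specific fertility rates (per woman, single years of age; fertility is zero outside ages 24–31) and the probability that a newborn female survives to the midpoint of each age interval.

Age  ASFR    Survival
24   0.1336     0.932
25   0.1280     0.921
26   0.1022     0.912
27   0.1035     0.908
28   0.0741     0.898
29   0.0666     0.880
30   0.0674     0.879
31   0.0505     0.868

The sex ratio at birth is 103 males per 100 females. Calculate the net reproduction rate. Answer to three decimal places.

0.324

Proportion female at birth = 100 / (100 + 103) = 0.49261.
Each age group contributes 1 × ASFR × survival:
  24: 1 × 0.1336 × 0.932 = 0.12452
  25: 1 × 0.1280 × 0.921 = 0.11789
  26: 1 × 0.1022 × 0.912 = 0.09321
  27: 1 × 0.1035 × 0.908 = 0.09398
  28: 1 × 0.0741 × 0.898 = 0.06654
  29: 1 × 0.0666 × 0.880 = 0.05861
  30: 1 × 0.0674 × 0.879 = 0.05924
  31: 1 × 0.0505 × 0.868 = 0.04383
Sum = 0.65782
NRR = 0.49261 × 0.65782 = 0.32405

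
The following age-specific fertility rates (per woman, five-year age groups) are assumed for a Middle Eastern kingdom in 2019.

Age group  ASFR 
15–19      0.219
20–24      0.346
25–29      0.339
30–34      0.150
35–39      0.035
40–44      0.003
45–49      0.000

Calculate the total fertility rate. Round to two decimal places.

5.46

Sum of ASFRs = 0.219 + 0.346 + 0.339 + 0.150 + 0.035 + 0.003 + 0.000 = 1.092
TFR = 5 × 1.092 = 5.46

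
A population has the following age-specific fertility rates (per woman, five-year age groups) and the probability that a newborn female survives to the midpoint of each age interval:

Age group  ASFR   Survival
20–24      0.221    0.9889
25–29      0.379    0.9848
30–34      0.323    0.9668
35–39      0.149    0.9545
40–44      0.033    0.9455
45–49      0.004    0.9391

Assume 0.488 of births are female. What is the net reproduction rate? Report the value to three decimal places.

Proportion female at birth = 0.488.
Weighting each age-specific rate by interval width and survival:
  20–24: 5 × 0.221 × 0.9889 = 1.09273
  25–29: 5 × 0.379 × 0.9848 = 1.86620
  30–34: 5 × 0.323 × 0.9668 = 1.56138
  35–39: 5 × 0.149 × 0.9545 = 0.71110
  40–44: 5 × 0.033 × 0.9455 = 0.15601
  45–49: 5 × 0.004 × 0.9391 = 0.01878
Sum = 5.40620
NRR = 0.488 × 5.40620 = 2.63823

2.638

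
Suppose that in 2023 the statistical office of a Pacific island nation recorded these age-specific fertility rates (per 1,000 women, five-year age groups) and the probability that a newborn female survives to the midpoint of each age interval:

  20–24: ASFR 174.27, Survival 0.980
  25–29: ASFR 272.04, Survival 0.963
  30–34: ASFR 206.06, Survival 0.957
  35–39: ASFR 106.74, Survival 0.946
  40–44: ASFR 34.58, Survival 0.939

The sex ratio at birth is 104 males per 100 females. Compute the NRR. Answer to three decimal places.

Proportion female at birth = 100 / (100 + 104) = 0.49020.
Per-age-group product (5 × ASFR × survival probability):
  20–24: 5 × 174.27/1000 × 0.980 = 0.85392
  25–29: 5 × 272.04/1000 × 0.963 = 1.30987
  30–34: 5 × 206.06/1000 × 0.957 = 0.98600
  35–39: 5 × 106.74/1000 × 0.946 = 0.50488
  40–44: 5 × 34.58/1000 × 0.939 = 0.16235
Sum = 3.81702
NRR = 0.49020 × 3.81702 = 1.87110

1.871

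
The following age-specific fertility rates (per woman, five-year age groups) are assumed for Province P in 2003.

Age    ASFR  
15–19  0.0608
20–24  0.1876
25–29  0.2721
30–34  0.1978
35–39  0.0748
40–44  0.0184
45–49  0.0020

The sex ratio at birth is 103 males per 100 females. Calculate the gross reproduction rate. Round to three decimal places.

2.004

Proportion female at birth = 100 / (100 + 103) = 0.49261.
Sum of ASFRs = 0.0608 + 0.1876 + 0.2721 + 0.1978 + 0.0748 + 0.0184 + 0.0020 = 0.8135
TFR = 5 × 0.8135 = 4.0675
GRR = 0.49261 × 4.0675 = 2.00369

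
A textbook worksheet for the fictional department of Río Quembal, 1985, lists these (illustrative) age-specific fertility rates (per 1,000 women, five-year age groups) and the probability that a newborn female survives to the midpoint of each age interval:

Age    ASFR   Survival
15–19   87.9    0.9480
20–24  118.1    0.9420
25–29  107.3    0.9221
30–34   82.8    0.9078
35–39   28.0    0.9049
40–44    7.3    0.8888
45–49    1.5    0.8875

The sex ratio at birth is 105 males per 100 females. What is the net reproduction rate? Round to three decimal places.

0.980

Proportion female at birth = 100 / (100 + 105) = 0.48780.
Each age group contributes 5 × ASFR × survival:
  15–19: 5 × 87.9/1000 × 0.9480 = 0.41665
  20–24: 5 × 118.1/1000 × 0.9420 = 0.55625
  25–29: 5 × 107.3/1000 × 0.9221 = 0.49471
  30–34: 5 × 82.8/1000 × 0.9078 = 0.37583
  35–39: 5 × 28.0/1000 × 0.9049 = 0.12669
  40–44: 5 × 7.3/1000 × 0.8888 = 0.03244
  45–49: 5 × 1.5/1000 × 0.8875 = 0.00666
Sum = 2.00923
NRR = 0.48780 × 2.00923 = 0.98010
NRR < 1, so the cohort does not fully replace itself.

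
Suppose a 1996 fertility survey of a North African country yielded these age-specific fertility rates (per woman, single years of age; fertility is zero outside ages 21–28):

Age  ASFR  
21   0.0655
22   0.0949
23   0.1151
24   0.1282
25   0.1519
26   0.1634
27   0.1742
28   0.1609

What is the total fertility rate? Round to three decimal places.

Sum of ASFRs = 0.0655 + 0.0949 + 0.1151 + 0.1282 + 0.1519 + 0.1634 + 0.1742 + 0.1609 = 1.0541
TFR = 1.0541

1.054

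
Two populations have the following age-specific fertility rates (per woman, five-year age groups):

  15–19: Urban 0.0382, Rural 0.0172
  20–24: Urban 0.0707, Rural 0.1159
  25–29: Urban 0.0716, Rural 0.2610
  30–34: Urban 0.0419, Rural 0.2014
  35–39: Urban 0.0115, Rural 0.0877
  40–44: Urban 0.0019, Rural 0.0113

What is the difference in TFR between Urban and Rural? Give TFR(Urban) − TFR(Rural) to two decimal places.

Urban:
  Sum of ASFRs = 0.0382 + 0.0707 + 0.0716 + 0.0419 + 0.0115 + 0.0019 = 0.2358
  TFR = 5 × 0.2358 = 1.179
Rural:
  Sum of ASFRs = 0.0172 + 0.1159 + 0.2610 + 0.2014 + 0.0877 + 0.0113 = 0.6945
  TFR = 5 × 0.6945 = 3.4725
Difference = 1.179 − 3.4725 = -2.2935

-2.29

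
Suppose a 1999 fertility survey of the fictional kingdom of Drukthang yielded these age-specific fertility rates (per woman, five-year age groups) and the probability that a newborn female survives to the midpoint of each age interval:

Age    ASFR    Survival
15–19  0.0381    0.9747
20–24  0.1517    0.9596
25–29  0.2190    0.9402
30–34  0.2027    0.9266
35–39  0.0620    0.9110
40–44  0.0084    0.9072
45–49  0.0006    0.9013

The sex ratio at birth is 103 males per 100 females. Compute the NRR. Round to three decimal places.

1.579

Proportion female at birth = 100 / (100 + 103) = 0.49261.
Each age group contributes 5 × ASFR × survival:
  15–19: 5 × 0.0381 × 0.9747 = 0.18568
  20–24: 5 × 0.1517 × 0.9596 = 0.72786
  25–29: 5 × 0.2190 × 0.9402 = 1.02952
  30–34: 5 × 0.2027 × 0.9266 = 0.93911
  35–39: 5 × 0.0620 × 0.9110 = 0.28241
  40–44: 5 × 0.0084 × 0.9072 = 0.03810
  45–49: 5 × 0.0006 × 0.9013 = 0.00270
Sum = 3.20538
NRR = 0.49261 × 3.20538 = 1.57900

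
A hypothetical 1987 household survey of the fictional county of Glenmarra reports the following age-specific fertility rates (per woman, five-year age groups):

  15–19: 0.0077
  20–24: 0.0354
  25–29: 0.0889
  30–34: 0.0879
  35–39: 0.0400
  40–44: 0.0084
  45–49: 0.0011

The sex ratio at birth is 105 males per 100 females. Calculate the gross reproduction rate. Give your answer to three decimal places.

Proportion female at birth = 100 / (100 + 105) = 0.48780.
Sum of ASFRs = 0.0077 + 0.0354 + 0.0889 + 0.0879 + 0.0400 + 0.0084 + 0.0011 = 0.2694
TFR = 5 × 0.2694 = 1.347
GRR = 0.48780 × 1.347 = 0.65707

0.657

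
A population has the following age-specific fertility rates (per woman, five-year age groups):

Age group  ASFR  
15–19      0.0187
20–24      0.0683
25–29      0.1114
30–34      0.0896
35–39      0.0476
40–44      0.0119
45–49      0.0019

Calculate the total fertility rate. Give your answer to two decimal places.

Sum of ASFRs = 0.0187 + 0.0683 + 0.1114 + 0.0896 + 0.0476 + 0.0119 + 0.0019 = 0.3494
TFR = 5 × 0.3494 = 1.747

1.75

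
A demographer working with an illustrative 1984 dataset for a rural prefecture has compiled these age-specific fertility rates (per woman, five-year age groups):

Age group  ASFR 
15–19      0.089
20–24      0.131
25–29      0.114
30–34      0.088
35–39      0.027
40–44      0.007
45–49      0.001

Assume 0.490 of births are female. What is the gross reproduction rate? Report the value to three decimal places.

1.120

Proportion female at birth = 0.490.
Sum of ASFRs = 0.089 + 0.131 + 0.114 + 0.088 + 0.027 + 0.007 + 0.001 = 0.457
TFR = 5 × 0.457 = 2.285
GRR = 0.490 × 2.285 = 1.11965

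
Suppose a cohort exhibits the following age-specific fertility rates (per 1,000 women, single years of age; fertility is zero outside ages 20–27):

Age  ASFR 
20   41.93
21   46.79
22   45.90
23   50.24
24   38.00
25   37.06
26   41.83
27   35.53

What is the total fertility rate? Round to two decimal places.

Sum of ASFRs = 41.93 + 46.79 + 45.90 + 50.24 + 38.00 + 37.06 + 41.83 + 35.53 = 337.28
TFR = 337.28 / 1000 = 0.33728

0.34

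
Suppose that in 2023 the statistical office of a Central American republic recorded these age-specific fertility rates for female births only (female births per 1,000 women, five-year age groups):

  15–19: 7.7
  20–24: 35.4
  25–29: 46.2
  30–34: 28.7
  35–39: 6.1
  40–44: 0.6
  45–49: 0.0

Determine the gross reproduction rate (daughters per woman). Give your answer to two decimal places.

Sum of female ASFRs = 7.7 + 35.4 + 46.2 + 28.7 + 6.1 + 0.6 + 0.0 = 124.7
GRR = 5 × 124.7 / 1000 = 0.6235

0.62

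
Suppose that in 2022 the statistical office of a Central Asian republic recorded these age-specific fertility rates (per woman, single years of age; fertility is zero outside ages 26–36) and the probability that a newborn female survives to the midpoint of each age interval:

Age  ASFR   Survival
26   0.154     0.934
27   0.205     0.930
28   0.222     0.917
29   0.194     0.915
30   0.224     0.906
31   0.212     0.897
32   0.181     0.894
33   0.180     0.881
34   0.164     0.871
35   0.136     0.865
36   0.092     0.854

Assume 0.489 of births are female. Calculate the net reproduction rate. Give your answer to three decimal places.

Proportion female at birth = 0.489.
Weighting each age-specific rate by interval width and survival:
  26: 1 × 0.154 × 0.934 = 0.14384
  27: 1 × 0.205 × 0.930 = 0.19065
  28: 1 × 0.222 × 0.917 = 0.20357
  29: 1 × 0.194 × 0.915 = 0.17751
  30: 1 × 0.224 × 0.906 = 0.20294
  31: 1 × 0.212 × 0.897 = 0.19016
  32: 1 × 0.181 × 0.894 = 0.16181
  33: 1 × 0.180 × 0.881 = 0.15858
  34: 1 × 0.164 × 0.871 = 0.14284
  35: 1 × 0.136 × 0.865 = 0.11764
  36: 1 × 0.092 × 0.854 = 0.07857
Sum = 1.76811
NRR = 0.489 × 1.76811 = 0.86461
With NRR below 1 the population is below replacement fertility.

0.865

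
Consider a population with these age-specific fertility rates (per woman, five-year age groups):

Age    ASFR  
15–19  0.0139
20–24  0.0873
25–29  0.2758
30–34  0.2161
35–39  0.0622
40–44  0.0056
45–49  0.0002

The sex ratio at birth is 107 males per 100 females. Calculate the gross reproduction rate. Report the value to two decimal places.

Proportion female at birth = 100 / (100 + 107) = 0.48309.
Sum of ASFRs = 0.0139 + 0.0873 + 0.2758 + 0.2161 + 0.0622 + 0.0056 + 0.0002 = 0.6611
TFR = 5 × 0.6611 = 3.3055
GRR = 0.48309 × 3.3055 = 1.59685

1.60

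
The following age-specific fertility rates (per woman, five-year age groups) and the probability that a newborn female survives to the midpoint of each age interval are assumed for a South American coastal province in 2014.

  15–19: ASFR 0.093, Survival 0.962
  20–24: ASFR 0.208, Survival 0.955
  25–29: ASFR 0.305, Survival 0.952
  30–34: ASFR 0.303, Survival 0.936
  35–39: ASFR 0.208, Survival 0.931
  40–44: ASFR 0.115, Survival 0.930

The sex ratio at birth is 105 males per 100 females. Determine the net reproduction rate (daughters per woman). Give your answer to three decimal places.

2.836

Proportion female at birth = 100 / (100 + 105) = 0.48780.
Per-age-group product (5 × ASFR × survival probability):
  15–19: 5 × 0.093 × 0.962 = 0.44733
  20–24: 5 × 0.208 × 0.955 = 0.99320
  25–29: 5 × 0.305 × 0.952 = 1.45180
  30–34: 5 × 0.303 × 0.936 = 1.41804
  35–39: 5 × 0.208 × 0.931 = 0.96824
  40–44: 5 × 0.115 × 0.930 = 0.53475
Sum = 5.81336
NRR = 0.48780 × 5.81336 = 2.83576
With NRR above 1 the population is above replacement fertility.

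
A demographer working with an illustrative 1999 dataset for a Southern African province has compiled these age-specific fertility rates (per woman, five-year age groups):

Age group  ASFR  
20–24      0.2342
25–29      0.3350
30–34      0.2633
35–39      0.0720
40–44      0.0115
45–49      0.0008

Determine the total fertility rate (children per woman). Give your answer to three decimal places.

4.584

Sum of ASFRs = 0.2342 + 0.3350 + 0.2633 + 0.0720 + 0.0115 + 0.0008 = 0.9168
TFR = 5 × 0.9168 = 4.584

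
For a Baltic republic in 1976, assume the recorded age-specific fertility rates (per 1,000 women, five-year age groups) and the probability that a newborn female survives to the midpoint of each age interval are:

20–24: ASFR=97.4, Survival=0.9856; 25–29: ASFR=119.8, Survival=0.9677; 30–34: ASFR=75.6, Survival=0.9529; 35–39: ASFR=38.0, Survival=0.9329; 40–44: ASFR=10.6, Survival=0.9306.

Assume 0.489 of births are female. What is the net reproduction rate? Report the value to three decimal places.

Proportion female at birth = 0.489.
Per-age-group product (5 × ASFR × survival probability):
  20–24: 5 × 97.4/1000 × 0.9856 = 0.47999
  25–29: 5 × 119.8/1000 × 0.9677 = 0.57965
  30–34: 5 × 75.6/1000 × 0.9529 = 0.36020
  35–39: 5 × 38.0/1000 × 0.9329 = 0.17725
  40–44: 5 × 10.6/1000 × 0.9306 = 0.04932
Sum = 1.64641
NRR = 0.489 × 1.64641 = 0.80509

0.805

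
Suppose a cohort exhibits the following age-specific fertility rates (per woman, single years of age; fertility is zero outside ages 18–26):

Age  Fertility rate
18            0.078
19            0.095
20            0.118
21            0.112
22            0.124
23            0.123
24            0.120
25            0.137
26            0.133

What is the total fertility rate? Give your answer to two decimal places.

1.04

Sum of ASFRs = 0.078 + 0.095 + 0.118 + 0.112 + 0.124 + 0.123 + 0.120 + 0.137 + 0.133 = 1.040
TFR = 1.04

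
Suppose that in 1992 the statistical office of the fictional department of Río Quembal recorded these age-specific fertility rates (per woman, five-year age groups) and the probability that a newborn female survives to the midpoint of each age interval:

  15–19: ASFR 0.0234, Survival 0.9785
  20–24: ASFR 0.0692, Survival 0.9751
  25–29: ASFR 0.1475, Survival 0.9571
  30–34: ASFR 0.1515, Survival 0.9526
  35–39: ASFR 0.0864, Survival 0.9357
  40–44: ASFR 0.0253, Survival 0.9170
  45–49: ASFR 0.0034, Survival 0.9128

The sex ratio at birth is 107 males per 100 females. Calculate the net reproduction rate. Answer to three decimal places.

1.167

Proportion female at birth = 100 / (100 + 107) = 0.48309.
Weighting each age-specific rate by interval width and survival:
  15–19: 5 × 0.0234 × 0.9785 = 0.11448
  20–24: 5 × 0.0692 × 0.9751 = 0.33738
  25–29: 5 × 0.1475 × 0.9571 = 0.70586
  30–34: 5 × 0.1515 × 0.9526 = 0.72159
  35–39: 5 × 0.0864 × 0.9357 = 0.40422
  40–44: 5 × 0.0253 × 0.9170 = 0.11600
  45–49: 5 × 0.0034 × 0.9128 = 0.01552
Sum = 2.41505
NRR = 0.48309 × 2.41505 = 1.16669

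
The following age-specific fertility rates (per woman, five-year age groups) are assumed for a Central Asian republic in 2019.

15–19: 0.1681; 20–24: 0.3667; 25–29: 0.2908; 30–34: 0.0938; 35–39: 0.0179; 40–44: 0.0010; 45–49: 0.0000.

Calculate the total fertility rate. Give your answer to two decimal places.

4.69

Sum of ASFRs = 0.1681 + 0.3667 + 0.2908 + 0.0938 + 0.0179 + 0.0010 + 0.0000 = 0.9383
TFR = 5 × 0.9383 = 4.6915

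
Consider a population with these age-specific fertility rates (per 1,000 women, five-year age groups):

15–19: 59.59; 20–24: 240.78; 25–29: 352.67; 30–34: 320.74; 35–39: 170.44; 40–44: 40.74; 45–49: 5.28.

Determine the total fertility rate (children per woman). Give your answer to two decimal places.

Sum of ASFRs = 59.59 + 240.78 + 352.67 + 320.74 + 170.44 + 40.74 + 5.28 = 1190.24
TFR = 5 × 1190.24 / 1000 = 5.9512

5.95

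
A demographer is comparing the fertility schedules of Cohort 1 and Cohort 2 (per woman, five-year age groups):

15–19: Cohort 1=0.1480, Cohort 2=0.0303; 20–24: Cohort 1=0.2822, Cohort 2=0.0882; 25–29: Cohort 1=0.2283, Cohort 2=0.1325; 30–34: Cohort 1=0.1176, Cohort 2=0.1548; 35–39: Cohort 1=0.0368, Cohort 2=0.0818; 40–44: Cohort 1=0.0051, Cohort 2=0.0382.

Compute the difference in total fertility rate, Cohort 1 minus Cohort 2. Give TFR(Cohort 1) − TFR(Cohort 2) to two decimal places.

1.46

Cohort 1:
  Sum of ASFRs = 0.1480 + 0.2822 + 0.2283 + 0.1176 + 0.0368 + 0.0051 = 0.8180
  TFR = 5 × 0.8180 = 4.09
Cohort 2:
  Sum of ASFRs = 0.0303 + 0.0882 + 0.1325 + 0.1548 + 0.0818 + 0.0382 = 0.5258
  TFR = 5 × 0.5258 = 2.629
Difference = 4.09 − 2.629 = 1.461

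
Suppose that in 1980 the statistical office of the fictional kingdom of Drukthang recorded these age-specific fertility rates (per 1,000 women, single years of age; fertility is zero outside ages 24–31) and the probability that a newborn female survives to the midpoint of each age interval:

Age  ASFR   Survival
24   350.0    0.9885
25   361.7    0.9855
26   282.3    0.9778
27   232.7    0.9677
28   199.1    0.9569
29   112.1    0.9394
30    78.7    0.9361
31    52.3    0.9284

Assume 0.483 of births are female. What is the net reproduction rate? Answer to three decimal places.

Proportion female at birth = 0.483.
Per-age-group product (1 × ASFR × survival probability):
  24: 1 × 350.0/1000 × 0.9885 = 0.34598
  25: 1 × 361.7/1000 × 0.9855 = 0.35646
  26: 1 × 282.3/1000 × 0.9778 = 0.27603
  27: 1 × 232.7/1000 × 0.9677 = 0.22518
  28: 1 × 199.1/1000 × 0.9569 = 0.19052
  29: 1 × 112.1/1000 × 0.9394 = 0.10531
  30: 1 × 78.7/1000 × 0.9361 = 0.07367
  31: 1 × 52.3/1000 × 0.9284 = 0.04856
Sum = 1.62171
NRR = 0.483 × 1.62171 = 0.78329
With NRR below 1 the population is below replacement fertility.

0.783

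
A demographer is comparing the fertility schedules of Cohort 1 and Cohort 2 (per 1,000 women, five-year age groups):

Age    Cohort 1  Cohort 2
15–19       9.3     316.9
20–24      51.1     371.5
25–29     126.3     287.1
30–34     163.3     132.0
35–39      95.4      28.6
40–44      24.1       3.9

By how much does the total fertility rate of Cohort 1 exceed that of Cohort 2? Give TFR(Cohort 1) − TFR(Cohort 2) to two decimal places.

-3.35

Cohort 1:
  Sum of ASFRs = 9.3 + 51.1 + 126.3 + 163.3 + 95.4 + 24.1 = 469.5
  TFR = 5 × 469.5 / 1000 = 2.3475
Cohort 2:
  Sum of ASFRs = 316.9 + 371.5 + 287.1 + 132.0 + 28.6 + 3.9 = 1140.0
  TFR = 5 × 1140.0 / 1000 = 5.7
Difference = 2.3475 − 5.7 = -3.3525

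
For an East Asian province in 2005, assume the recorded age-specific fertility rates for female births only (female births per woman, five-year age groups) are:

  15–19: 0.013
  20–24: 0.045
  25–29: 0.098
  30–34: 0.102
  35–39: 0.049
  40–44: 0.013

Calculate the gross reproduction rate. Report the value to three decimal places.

Sum of female ASFRs = 0.013 + 0.045 + 0.098 + 0.102 + 0.049 + 0.013 = 0.320
GRR = 5 × 0.320 = 1.6

1.600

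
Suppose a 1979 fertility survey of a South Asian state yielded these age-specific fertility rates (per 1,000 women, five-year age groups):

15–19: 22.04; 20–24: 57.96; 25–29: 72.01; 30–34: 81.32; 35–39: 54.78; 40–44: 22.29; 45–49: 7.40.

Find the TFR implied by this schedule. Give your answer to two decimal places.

Sum of ASFRs = 22.04 + 57.96 + 72.01 + 81.32 + 54.78 + 22.29 + 7.40 = 317.80
TFR = 5 × 317.80 / 1000 = 1.589

1.59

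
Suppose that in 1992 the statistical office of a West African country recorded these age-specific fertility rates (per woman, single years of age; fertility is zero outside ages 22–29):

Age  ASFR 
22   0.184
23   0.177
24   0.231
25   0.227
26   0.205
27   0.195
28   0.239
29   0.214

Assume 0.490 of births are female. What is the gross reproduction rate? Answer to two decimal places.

0.82

Proportion female at birth = 0.490.
Sum of ASFRs = 0.184 + 0.177 + 0.231 + 0.227 + 0.205 + 0.195 + 0.239 + 0.214 = 1.672
TFR = 1.672
GRR = 0.490 × 1.672 = 0.81928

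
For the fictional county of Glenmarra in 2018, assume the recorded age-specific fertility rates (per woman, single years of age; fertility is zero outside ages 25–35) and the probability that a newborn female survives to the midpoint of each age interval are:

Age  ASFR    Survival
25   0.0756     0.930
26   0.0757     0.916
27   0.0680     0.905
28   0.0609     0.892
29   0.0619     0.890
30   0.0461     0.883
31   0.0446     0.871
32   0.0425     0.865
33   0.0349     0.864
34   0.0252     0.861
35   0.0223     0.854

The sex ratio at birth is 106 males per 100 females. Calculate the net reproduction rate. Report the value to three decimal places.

0.242

Proportion female at birth = 100 / (100 + 106) = 0.48544.
Per-age-group product (1 × ASFR × survival probability):
  25: 1 × 0.0756 × 0.930 = 0.07031
  26: 1 × 0.0757 × 0.916 = 0.06934
  27: 1 × 0.0680 × 0.905 = 0.06154
  28: 1 × 0.0609 × 0.892 = 0.05432
  29: 1 × 0.0619 × 0.890 = 0.05509
  30: 1 × 0.0461 × 0.883 = 0.04071
  31: 1 × 0.0446 × 0.871 = 0.03885
  32: 1 × 0.0425 × 0.865 = 0.03676
  33: 1 × 0.0349 × 0.864 = 0.03015
  34: 1 × 0.0252 × 0.861 = 0.02170
  35: 1 × 0.0223 × 0.854 = 0.01904
Sum = 0.49781
NRR = 0.48544 × 0.49781 = 0.24166
An NRR under 1 implies long-run decline under these rates.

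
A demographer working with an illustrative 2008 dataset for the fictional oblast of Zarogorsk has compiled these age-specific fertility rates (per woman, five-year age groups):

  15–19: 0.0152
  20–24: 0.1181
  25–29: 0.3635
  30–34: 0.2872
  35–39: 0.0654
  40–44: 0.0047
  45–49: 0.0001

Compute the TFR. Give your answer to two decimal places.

Sum of ASFRs = 0.0152 + 0.1181 + 0.3635 + 0.2872 + 0.0654 + 0.0047 + 0.0001 = 0.8542
TFR = 5 × 0.8542 = 4.271

4.27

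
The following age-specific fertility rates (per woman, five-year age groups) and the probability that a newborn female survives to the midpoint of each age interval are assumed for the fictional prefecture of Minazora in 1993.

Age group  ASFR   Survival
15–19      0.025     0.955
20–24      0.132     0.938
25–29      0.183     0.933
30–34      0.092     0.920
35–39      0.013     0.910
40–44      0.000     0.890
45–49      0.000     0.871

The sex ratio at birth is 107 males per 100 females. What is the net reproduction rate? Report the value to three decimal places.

1.002

Proportion female at birth = 100 / (100 + 107) = 0.48309.
Per-age-group product (5 × ASFR × survival probability):
  15–19: 5 × 0.025 × 0.955 = 0.11938
  20–24: 5 × 0.132 × 0.938 = 0.61908
  25–29: 5 × 0.183 × 0.933 = 0.85370
  30–34: 5 × 0.092 × 0.920 = 0.42320
  35–39: 5 × 0.013 × 0.910 = 0.05915
  40–44: 5 × 0.000 × 0.890 = 0.00000
  45–49: 5 × 0.000 × 0.871 = 0.00000
Sum = 2.07451
NRR = 0.48309 × 2.07451 = 1.00218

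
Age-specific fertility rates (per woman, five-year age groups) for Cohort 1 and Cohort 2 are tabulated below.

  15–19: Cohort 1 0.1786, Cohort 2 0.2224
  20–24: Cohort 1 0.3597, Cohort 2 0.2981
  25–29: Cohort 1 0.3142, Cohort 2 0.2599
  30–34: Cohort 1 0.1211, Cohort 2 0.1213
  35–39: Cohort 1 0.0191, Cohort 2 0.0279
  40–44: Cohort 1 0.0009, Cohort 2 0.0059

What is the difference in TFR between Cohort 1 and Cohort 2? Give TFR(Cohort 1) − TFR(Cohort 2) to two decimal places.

0.29

Cohort 1:
  Sum of ASFRs = 0.1786 + 0.3597 + 0.3142 + 0.1211 + 0.0191 + 0.0009 = 0.9936
  TFR = 5 × 0.9936 = 4.968
Cohort 2:
  Sum of ASFRs = 0.2224 + 0.2981 + 0.2599 + 0.1213 + 0.0279 + 0.0059 = 0.9355
  TFR = 5 × 0.9355 = 4.6775
Difference = 4.968 − 4.6775 = 0.2905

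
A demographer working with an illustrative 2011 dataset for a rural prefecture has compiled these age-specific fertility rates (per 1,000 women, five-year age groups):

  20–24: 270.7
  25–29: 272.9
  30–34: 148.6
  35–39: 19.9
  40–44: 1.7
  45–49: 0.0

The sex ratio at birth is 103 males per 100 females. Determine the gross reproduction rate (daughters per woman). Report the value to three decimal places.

1.758

Proportion female at birth = 100 / (100 + 103) = 0.49261.
Sum of ASFRs = 270.7 + 272.9 + 148.6 + 19.9 + 1.7 + 0.0 = 713.8
TFR = 5 × 713.8 / 1000 = 3.569
GRR = 0.49261 × 3.569 = 1.75813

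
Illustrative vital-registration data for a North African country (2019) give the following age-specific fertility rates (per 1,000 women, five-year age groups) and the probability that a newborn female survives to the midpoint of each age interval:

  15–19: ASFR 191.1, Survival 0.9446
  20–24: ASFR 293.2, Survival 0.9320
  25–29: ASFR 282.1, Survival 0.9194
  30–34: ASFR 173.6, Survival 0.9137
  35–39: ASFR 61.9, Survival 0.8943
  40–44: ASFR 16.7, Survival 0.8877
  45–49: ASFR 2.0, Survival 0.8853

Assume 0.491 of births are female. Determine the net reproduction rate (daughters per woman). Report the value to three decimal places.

Proportion female at birth = 0.491.
Weighting each age-specific rate by interval width and survival:
  15–19: 5 × 191.1/1000 × 0.9446 = 0.90257
  20–24: 5 × 293.2/1000 × 0.9320 = 1.36631
  25–29: 5 × 282.1/1000 × 0.9194 = 1.29681
  30–34: 5 × 173.6/1000 × 0.9137 = 0.79309
  35–39: 5 × 61.9/1000 × 0.8943 = 0.27679
  40–44: 5 × 16.7/1000 × 0.8877 = 0.07412
  45–49: 5 × 2.0/1000 × 0.8853 = 0.00885
Sum = 4.71854
NRR = 0.491 × 4.71854 = 2.31680

2.317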